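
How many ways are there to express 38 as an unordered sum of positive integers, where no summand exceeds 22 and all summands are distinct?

Systematic enumeration (by largest part, then next-largest, …) yields 727.

727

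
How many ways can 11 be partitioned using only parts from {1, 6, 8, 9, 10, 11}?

6

Enumerating:
11
10+1
9+1+1
8+1+1+1
6+1+1+1+1+1
1+1+1+1+1+1+1+1+1+1+1
That's 6 in total.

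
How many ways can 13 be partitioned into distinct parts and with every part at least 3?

Listing the qualifying partitions of 13:
13
10 + 3
9 + 4
8 + 5
7 + 6
6 + 4 + 3

6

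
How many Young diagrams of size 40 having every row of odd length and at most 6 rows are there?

257

Counting exhaustively, 257 partitions satisfy the conditions.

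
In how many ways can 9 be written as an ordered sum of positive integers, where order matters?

256

The number of compositions of n is 2^(n−1); here 2^8 = 256.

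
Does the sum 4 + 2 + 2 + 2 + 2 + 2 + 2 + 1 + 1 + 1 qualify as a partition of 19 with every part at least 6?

The parts sum to 19, and the condition 'every summand is at least 6' is violated.

No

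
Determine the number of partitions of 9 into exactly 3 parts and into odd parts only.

3

They are:
7+1+1
5+3+1
3+3+3
Counting gives 3.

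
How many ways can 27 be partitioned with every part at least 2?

574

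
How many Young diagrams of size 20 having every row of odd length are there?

There are too many to list fully; the first 12 (by largest part) are:
19,1
17,3
17,1,1,1
15,5
15,3,1,1
15,1,1,1,1,1
13,7
13,5,1,1
13,3,3,1
13,3,1,1,1,1
13,1,1,1,1,1,1,1
11,9
…and 52 more, for 64 total.

64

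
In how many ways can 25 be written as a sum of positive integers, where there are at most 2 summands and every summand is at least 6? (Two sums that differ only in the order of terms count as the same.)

8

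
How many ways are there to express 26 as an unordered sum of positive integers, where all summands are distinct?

165

Counting exhaustively, 165 partitions satisfy the conditions.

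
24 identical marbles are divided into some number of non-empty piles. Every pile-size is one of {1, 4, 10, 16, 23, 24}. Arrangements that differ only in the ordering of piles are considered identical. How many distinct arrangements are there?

Listing the qualifying partitions of 24:
24
23, 1
16, 4, 4
16, 4, 1, 1, 1, 1
16, 1, 1, 1, 1, 1, 1, 1, 1
10, 10, 4
10, 10, 1, 1, 1, 1
10, 4, 4, 4, 1, 1
10, 4, 4, 1, 1, 1, 1, 1, 1
10, 4, 1, 1, 1, 1, 1, 1, 1, 1, 1, 1
10, 1, 1, 1, 1, 1, 1, 1, 1, 1, 1, 1, 1, 1, 1
4, 4, 4, 4, 4, 4
4, 4, 4, 4, 4, 1, 1, 1, 1
4, 4, 4, 4, 1, 1, 1, 1, 1, 1, 1, 1
4, 4, 4, 1, 1, 1, 1, 1, 1, 1, 1, 1, 1, 1, 1
4, 4, 1, 1, 1, 1, 1, 1, 1, 1, 1, 1, 1, 1, 1, 1, 1, 1
4, 1, 1, 1, 1, 1, 1, 1, 1, 1, 1, 1, 1, 1, 1, 1, 1, 1, 1, 1, 1
1, 1, 1, 1, 1, 1, 1, 1, 1, 1, 1, 1, 1, 1, 1, 1, 1, 1, 1, 1, 1, 1, 1, 1
Counting gives 18.

18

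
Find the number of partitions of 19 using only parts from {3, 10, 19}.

They are:
19
10+3+3+3

2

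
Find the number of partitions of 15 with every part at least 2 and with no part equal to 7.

A partial list (first 12 by largest part):
15
13+2
12+3
11+4
11+2+2
10+5
10+3+2
9+6
9+4+2
9+3+3
9+2+2+2
8+5+2
…and 22 more, for 34 total.

34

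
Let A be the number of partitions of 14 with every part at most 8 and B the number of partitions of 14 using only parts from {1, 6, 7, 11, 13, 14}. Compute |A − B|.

Partitions of 14 with every part at most 8: 116.
Partitions of 14 using only parts from {1, 6, 7, 11, 13, 14}: 9.
|116 − 9| = 107.

107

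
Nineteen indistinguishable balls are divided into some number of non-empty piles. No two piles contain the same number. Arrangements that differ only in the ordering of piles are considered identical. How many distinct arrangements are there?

54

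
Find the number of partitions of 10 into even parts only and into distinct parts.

The partitions of 10 that satisfy the conditions:
10
8+2
6+4
Counting gives 3.

3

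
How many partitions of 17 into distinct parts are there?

38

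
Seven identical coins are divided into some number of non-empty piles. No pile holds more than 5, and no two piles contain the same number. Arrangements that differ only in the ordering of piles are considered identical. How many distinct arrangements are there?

The partitions of 7 that satisfy the conditions:
5, 2
4, 3
4, 2, 1

3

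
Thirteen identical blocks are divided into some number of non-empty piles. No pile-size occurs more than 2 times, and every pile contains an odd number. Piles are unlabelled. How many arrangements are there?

7

Enumerating:
13
11,1,1
9,3,1
7,5,1
7,3,3
5,5,3
5,3,3,1,1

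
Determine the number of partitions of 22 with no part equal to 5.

705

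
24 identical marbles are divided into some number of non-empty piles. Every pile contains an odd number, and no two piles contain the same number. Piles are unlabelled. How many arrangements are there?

11

They are:
23 + 1
21 + 3
19 + 5
17 + 7
15 + 9
15 + 5 + 3 + 1
13 + 11
13 + 7 + 3 + 1
11 + 9 + 3 + 1
11 + 7 + 5 + 1
9 + 7 + 5 + 3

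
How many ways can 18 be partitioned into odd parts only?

There are too many to list fully; the first 12 (by largest part) are:
1+17
3+15
1+1+1+15
5+13
1+1+3+13
1+1+1+1+1+13
7+11
1+1+5+11
1+3+3+11
1+1+1+1+3+11
1+1+1+1+1+1+1+11
9+9
…and 34 more, for 46 total.

46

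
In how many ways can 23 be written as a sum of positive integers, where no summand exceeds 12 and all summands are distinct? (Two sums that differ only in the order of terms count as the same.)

A partial list (first 12 by largest part):
12 + 11
12 + 10 + 1
12 + 9 + 2
12 + 8 + 3
12 + 8 + 2 + 1
12 + 7 + 4
12 + 7 + 3 + 1
12 + 6 + 5
12 + 6 + 4 + 1
12 + 6 + 3 + 2
12 + 5 + 4 + 2
12 + 5 + 3 + 2 + 1
…and 49 more, for 61 total.

61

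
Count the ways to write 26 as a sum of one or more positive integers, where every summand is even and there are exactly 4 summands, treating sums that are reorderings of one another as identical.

18

Enumerating:
20, 2, 2, 2
18, 4, 2, 2
16, 6, 2, 2
16, 4, 4, 2
14, 8, 2, 2
14, 6, 4, 2
14, 4, 4, 4
12, 10, 2, 2
12, 8, 4, 2
12, 6, 6, 2
12, 6, 4, 4
10, 10, 4, 2
10, 8, 6, 2
10, 8, 4, 4
10, 6, 6, 4
8, 8, 8, 2
8, 8, 6, 4
8, 6, 6, 6
Counting gives 18.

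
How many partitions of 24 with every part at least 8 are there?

Enumerating:
24
16,8
15,9
14,10
13,11
12,12
8,8,8

7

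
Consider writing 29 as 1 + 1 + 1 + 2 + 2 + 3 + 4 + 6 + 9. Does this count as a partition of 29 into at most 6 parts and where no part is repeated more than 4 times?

The parts sum to 29, and the condition 'there are at most 6 summands' is violated.

No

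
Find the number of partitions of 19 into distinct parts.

There are too many to list fully; the first 12 (by largest part) are:
19
18 + 1
17 + 2
16 + 3
16 + 2 + 1
15 + 4
15 + 3 + 1
14 + 5
14 + 4 + 1
14 + 3 + 2
13 + 6
13 + 5 + 1
…and 42 more, for 54 total.

54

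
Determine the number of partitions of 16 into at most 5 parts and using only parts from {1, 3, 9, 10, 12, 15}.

6

The partitions of 16 that satisfy the conditions:
15+1
12+3+1
12+1+1+1+1
10+3+3
10+3+1+1+1
9+3+3+1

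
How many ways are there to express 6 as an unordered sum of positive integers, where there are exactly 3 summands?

3

The partitions of 6 that satisfy the conditions:
4 + 1 + 1
3 + 2 + 1
2 + 2 + 2
Counting gives 3.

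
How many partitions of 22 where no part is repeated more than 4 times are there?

628

Systematic enumeration (by largest part, then next-largest, …) yields 628.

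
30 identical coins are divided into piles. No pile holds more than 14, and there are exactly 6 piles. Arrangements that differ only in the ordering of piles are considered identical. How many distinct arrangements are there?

Direct enumeration gives 419 partitions.

419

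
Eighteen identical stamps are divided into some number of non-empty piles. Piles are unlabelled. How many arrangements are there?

385

Systematic enumeration (by largest part, then next-largest, …) yields 385.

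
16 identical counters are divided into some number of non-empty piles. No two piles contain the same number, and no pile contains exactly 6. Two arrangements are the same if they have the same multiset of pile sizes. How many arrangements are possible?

24

Listing the qualifying partitions of 16:
16
15, 1
14, 2
13, 3
13, 2, 1
12, 4
12, 3, 1
11, 5
11, 4, 1
11, 3, 2
10, 5, 1
10, 4, 2
10, 3, 2, 1
9, 7
9, 5, 2
9, 4, 3
9, 4, 2, 1
8, 7, 1
8, 5, 3
8, 5, 2, 1
8, 4, 3, 1
7, 5, 4
7, 5, 3, 1
7, 4, 3, 2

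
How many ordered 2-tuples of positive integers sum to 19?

Equivalently, choose which 1 of the 18 gaps become plus signs: C(18,1) = 18.

18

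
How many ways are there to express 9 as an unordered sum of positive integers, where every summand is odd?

Listing the qualifying partitions of 9:
9
1,1,7
1,3,5
1,1,1,1,5
3,3,3
1,1,1,3,3
1,1,1,1,1,1,3
1,1,1,1,1,1,1,1,1
That's 8 in total.

8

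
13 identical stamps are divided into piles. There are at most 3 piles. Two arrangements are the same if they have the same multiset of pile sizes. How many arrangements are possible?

21

The partitions of 13 that satisfy the conditions:
13
1 + 12
2 + 11
1 + 1 + 11
3 + 10
1 + 2 + 10
4 + 9
1 + 3 + 9
2 + 2 + 9
5 + 8
1 + 4 + 8
2 + 3 + 8
6 + 7
1 + 5 + 7
2 + 4 + 7
3 + 3 + 7
1 + 6 + 6
2 + 5 + 6
3 + 4 + 6
3 + 5 + 5
4 + 4 + 5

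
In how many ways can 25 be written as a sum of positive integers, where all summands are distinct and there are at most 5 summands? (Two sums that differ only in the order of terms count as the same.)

137

Enumerating by decreasing first part gives 137 partitions in all.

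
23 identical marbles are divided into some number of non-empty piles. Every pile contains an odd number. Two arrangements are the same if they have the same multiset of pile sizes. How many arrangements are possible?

A full systematic count gives 104.

104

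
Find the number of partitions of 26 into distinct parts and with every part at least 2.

Enumerating by decreasing first part gives 89 partitions in all.

89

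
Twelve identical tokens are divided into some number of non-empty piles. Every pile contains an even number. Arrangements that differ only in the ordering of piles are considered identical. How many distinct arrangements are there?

11

Listing the qualifying partitions of 12:
12
10,2
8,4
8,2,2
6,6
6,4,2
6,2,2,2
4,4,4
4,4,2,2
4,2,2,2,2
2,2,2,2,2,2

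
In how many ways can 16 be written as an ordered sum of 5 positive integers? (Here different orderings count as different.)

1365

By stars and bars with positive parts, the count is C(15,4) = 1365.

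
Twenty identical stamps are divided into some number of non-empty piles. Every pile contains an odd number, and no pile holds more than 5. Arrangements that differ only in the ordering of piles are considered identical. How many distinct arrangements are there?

20

The partitions of 20 that satisfy the conditions:
5, 5, 5, 5
5, 5, 5, 3, 1, 1
5, 5, 5, 1, 1, 1, 1, 1
5, 5, 3, 3, 3, 1
5, 5, 3, 3, 1, 1, 1, 1
5, 5, 3, 1, 1, 1, 1, 1, 1, 1
5, 5, 1, 1, 1, 1, 1, 1, 1, 1, 1, 1
5, 3, 3, 3, 3, 3
5, 3, 3, 3, 3, 1, 1, 1
5, 3, 3, 3, 1, 1, 1, 1, 1, 1
5, 3, 3, 1, 1, 1, 1, 1, 1, 1, 1, 1
5, 3, 1, 1, 1, 1, 1, 1, 1, 1, 1, 1, 1, 1
5, 1, 1, 1, 1, 1, 1, 1, 1, 1, 1, 1, 1, 1, 1, 1
3, 3, 3, 3, 3, 3, 1, 1
3, 3, 3, 3, 3, 1, 1, 1, 1, 1
3, 3, 3, 3, 1, 1, 1, 1, 1, 1, 1, 1
3, 3, 3, 1, 1, 1, 1, 1, 1, 1, 1, 1, 1, 1
3, 3, 1, 1, 1, 1, 1, 1, 1, 1, 1, 1, 1, 1, 1, 1
3, 1, 1, 1, 1, 1, 1, 1, 1, 1, 1, 1, 1, 1, 1, 1, 1, 1
1, 1, 1, 1, 1, 1, 1, 1, 1, 1, 1, 1, 1, 1, 1, 1, 1, 1, 1, 1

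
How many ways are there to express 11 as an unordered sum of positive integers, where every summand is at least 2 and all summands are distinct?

7

Enumerating:
11
9+2
8+3
7+4
6+5
6+3+2
5+4+2
That's 7 in total.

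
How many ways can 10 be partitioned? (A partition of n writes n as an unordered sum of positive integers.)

42

A partial list (first 12 by largest part):
10
1, 9
2, 8
1, 1, 8
3, 7
1, 2, 7
1, 1, 1, 7
4, 6
1, 3, 6
2, 2, 6
1, 1, 2, 6
1, 1, 1, 1, 6
…and 30 more, for 42 total.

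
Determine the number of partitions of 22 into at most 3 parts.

52

There are too many to list fully; the first 12 (by largest part) are:
22
1,21
2,20
1,1,20
3,19
1,2,19
4,18
1,3,18
2,2,18
5,17
1,4,17
2,3,17
…and 40 more, for 52 total.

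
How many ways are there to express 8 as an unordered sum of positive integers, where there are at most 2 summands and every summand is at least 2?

Listing the qualifying partitions of 8:
8
6, 2
5, 3
4, 4
Counting gives 4.

4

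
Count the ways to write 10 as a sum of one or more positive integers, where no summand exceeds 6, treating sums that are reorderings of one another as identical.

A partial list (first 12 by largest part):
4+6
1+3+6
2+2+6
1+1+2+6
1+1+1+1+6
5+5
1+4+5
2+3+5
1+1+3+5
1+2+2+5
1+1+1+2+5
1+1+1+1+1+5
…and 23 more, for 35 total.

35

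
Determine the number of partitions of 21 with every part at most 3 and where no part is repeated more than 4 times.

3

Listing the qualifying partitions of 21:
3, 3, 3, 3, 2, 2, 2, 2, 1
3, 3, 3, 3, 2, 2, 2, 1, 1, 1
3, 3, 3, 2, 2, 2, 2, 1, 1, 1, 1
That's 3 in total.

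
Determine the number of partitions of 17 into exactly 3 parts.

24

They are:
1,1,15
1,2,14
1,3,13
2,2,13
1,4,12
2,3,12
1,5,11
2,4,11
3,3,11
1,6,10
2,5,10
3,4,10
1,7,9
2,6,9
3,5,9
4,4,9
1,8,8
2,7,8
3,6,8
4,5,8
3,7,7
4,6,7
5,5,7
5,6,6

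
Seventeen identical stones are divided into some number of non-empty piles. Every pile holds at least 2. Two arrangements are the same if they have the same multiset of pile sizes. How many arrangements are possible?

A partial list (first 12 by largest part):
17
15+2
14+3
13+4
13+2+2
12+5
12+3+2
11+6
11+4+2
11+3+3
11+2+2+2
10+7
…and 54 more, for 66 total.

66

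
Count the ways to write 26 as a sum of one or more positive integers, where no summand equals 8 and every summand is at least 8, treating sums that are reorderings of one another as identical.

They are:
26
9, 17
10, 16
11, 15
12, 14
13, 13

6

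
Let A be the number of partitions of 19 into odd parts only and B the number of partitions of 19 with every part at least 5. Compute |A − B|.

Partitions of 19 into odd parts only: 54.
Partitions of 19 with every part at least 5: 10.
|54 − 10| = 44.

44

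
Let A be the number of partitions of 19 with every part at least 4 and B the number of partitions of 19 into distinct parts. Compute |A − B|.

36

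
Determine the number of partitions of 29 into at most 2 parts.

15

Listing the qualifying partitions of 29:
29
1,28
2,27
3,26
4,25
5,24
6,23
7,22
8,21
9,20
10,19
11,18
12,17
13,16
14,15
That's 15 in total.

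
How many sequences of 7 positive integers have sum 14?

1716

Equivalently, choose which 6 of the 13 gaps become plus signs: C(13,6) = 1716.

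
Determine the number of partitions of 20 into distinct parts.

A partial list (first 12 by largest part):
20
19, 1
18, 2
17, 3
17, 2, 1
16, 4
16, 3, 1
15, 5
15, 4, 1
15, 3, 2
14, 6
14, 5, 1
…and 52 more, for 64 total.

64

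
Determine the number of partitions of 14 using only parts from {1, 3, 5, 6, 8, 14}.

Listing the qualifying partitions of 14:
14
8+6
8+5+1
8+3+3
8+3+1+1+1
8+1+1+1+1+1+1
6+6+1+1
6+5+3
6+5+1+1+1
6+3+3+1+1
6+3+1+1+1+1+1
6+1+1+1+1+1+1+1+1
5+5+3+1
5+5+1+1+1+1
5+3+3+3
5+3+3+1+1+1
5+3+1+1+1+1+1+1
5+1+1+1+1+1+1+1+1+1
3+3+3+3+1+1
3+3+3+1+1+1+1+1
3+3+1+1+1+1+1+1+1+1
3+1+1+1+1+1+1+1+1+1+1+1
1+1+1+1+1+1+1+1+1+1+1+1+1+1
Counting gives 23.

23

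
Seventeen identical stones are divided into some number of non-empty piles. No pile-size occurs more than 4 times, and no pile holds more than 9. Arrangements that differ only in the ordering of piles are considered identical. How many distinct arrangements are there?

164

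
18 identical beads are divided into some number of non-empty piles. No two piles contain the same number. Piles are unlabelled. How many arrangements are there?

There are too many to list fully; the first 12 (by largest part) are:
18
17 + 1
16 + 2
15 + 3
15 + 2 + 1
14 + 4
14 + 3 + 1
13 + 5
13 + 4 + 1
13 + 3 + 2
12 + 6
12 + 5 + 1
…and 34 more, for 46 total.

46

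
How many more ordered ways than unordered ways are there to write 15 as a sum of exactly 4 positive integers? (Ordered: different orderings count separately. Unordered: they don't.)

337

Compositions: C(14,3) = 364.
Partitions of 15 into exactly 4 parts: 27.
Difference: 364 − 27 = 337.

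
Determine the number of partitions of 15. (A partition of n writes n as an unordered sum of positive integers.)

176

Direct enumeration gives 176 partitions.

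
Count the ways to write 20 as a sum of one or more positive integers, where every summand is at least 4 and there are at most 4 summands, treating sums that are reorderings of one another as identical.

Listing the qualifying partitions of 20:
20
16,4
15,5
14,6
13,7
12,8
12,4,4
11,9
11,5,4
10,10
10,6,4
10,5,5
9,7,4
9,6,5
8,8,4
8,7,5
8,6,6
8,4,4,4
7,7,6
7,5,4,4
6,6,4,4
6,5,5,4
5,5,5,5

23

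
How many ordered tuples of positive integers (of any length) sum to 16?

32768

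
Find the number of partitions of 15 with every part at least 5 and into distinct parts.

4

Enumerating:
15
10+5
9+6
8+7
That's 4 in total.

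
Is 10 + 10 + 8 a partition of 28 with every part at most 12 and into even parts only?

Yes

The parts sum to 28, and the condition 'no summand exceeds 12' holds; the condition 'every summand is even' holds.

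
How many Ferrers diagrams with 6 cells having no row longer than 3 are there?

The partitions of 6 that satisfy the conditions:
3+3
3+2+1
3+1+1+1
2+2+2
2+2+1+1
2+1+1+1+1
1+1+1+1+1+1

7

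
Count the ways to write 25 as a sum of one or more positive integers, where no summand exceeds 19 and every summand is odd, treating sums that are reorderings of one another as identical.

138

Direct enumeration gives 138 partitions.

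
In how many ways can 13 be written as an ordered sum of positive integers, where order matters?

4096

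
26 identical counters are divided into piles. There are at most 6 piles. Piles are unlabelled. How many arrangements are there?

709

Systematic enumeration (by largest part, then next-largest, …) yields 709.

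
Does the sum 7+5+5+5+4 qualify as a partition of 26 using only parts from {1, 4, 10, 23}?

No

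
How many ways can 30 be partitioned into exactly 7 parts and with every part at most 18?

Counting exhaustively, 599 partitions satisfy the conditions.

599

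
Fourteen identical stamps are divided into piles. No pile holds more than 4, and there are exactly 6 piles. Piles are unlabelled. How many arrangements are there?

8

Listing the qualifying partitions of 14:
4,4,3,1,1,1
4,4,2,2,1,1
4,3,3,2,1,1
4,3,2,2,2,1
4,2,2,2,2,2
3,3,3,3,1,1
3,3,3,2,2,1
3,3,2,2,2,2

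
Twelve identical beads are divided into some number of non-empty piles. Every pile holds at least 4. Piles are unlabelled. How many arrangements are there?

They are:
12
8, 4
7, 5
6, 6
4, 4, 4
Counting gives 5.

5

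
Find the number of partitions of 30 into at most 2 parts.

16

Enumerating:
30
29, 1
28, 2
27, 3
26, 4
25, 5
24, 6
23, 7
22, 8
21, 9
20, 10
19, 11
18, 12
17, 13
16, 14
15, 15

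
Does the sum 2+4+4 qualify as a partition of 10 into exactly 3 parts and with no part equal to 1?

Yes

The parts sum to 10, and the condition 'there are exactly 3 summands' holds; the condition 'no summand equals 1' holds.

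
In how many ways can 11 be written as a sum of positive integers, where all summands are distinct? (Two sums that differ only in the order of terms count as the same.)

Enumerating:
11
10 + 1
9 + 2
8 + 3
8 + 2 + 1
7 + 4
7 + 3 + 1
6 + 5
6 + 4 + 1
6 + 3 + 2
5 + 4 + 2
5 + 3 + 2 + 1
Counting gives 12.

12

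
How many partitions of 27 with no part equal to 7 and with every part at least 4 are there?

A partial list (first 12 by largest part):
27
23+4
22+5
21+6
19+8
19+4+4
18+9
18+5+4
17+10
17+6+4
17+5+5
16+11
…and 45 more, for 57 total.

57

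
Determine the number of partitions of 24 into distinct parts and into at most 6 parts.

A full systematic count gives 122.

122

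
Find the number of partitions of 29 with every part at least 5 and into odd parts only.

11

Listing the qualifying partitions of 29:
29
19+5+5
17+7+5
15+9+5
15+7+7
13+11+5
13+9+7
11+11+7
11+9+9
9+5+5+5+5
7+7+5+5+5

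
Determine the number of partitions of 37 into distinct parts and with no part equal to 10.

Counting exhaustively, 601 partitions satisfy the conditions.

601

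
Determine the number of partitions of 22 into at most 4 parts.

136

There are 136 such partitions.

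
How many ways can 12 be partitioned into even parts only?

11

The partitions of 12 that satisfy the conditions:
12
2 + 10
4 + 8
2 + 2 + 8
6 + 6
2 + 4 + 6
2 + 2 + 2 + 6
4 + 4 + 4
2 + 2 + 4 + 4
2 + 2 + 2 + 2 + 4
2 + 2 + 2 + 2 + 2 + 2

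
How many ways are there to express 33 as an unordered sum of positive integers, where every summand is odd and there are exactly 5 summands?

70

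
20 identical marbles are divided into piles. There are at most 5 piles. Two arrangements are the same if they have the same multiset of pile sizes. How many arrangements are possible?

192

Enumerating by decreasing first part gives 192 partitions in all.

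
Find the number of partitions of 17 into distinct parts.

38

A partial list (first 12 by largest part):
17
16,1
15,2
14,3
14,2,1
13,4
13,3,1
12,5
12,4,1
12,3,2
11,6
11,5,1
…and 26 more, for 38 total.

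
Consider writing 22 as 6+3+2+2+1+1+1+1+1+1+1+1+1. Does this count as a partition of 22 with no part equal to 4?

Yes

The parts sum to 22, and the condition 'no summand equals 4' holds.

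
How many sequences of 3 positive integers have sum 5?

6

Equivalently, choose which 2 of the 4 gaps become plus signs: C(4,2) = 6.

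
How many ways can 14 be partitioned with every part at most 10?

Enumerating by decreasing first part gives 128 partitions in all.

128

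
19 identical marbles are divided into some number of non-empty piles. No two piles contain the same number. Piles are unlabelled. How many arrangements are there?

54

A partial list (first 12 by largest part):
19
18+1
17+2
16+3
16+2+1
15+4
15+3+1
14+5
14+4+1
14+3+2
13+6
13+5+1
…and 42 more, for 54 total.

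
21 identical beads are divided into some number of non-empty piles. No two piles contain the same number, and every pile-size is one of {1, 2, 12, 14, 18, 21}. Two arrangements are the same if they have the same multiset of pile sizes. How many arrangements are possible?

The partitions of 21 that satisfy the conditions:
21
18 + 2 + 1

2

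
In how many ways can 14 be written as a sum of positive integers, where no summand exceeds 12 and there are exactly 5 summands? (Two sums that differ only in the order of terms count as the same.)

23

They are:
10,1,1,1,1
9,2,1,1,1
8,3,1,1,1
8,2,2,1,1
7,4,1,1,1
7,3,2,1,1
7,2,2,2,1
6,5,1,1,1
6,4,2,1,1
6,3,3,1,1
6,3,2,2,1
6,2,2,2,2
5,5,2,1,1
5,4,3,1,1
5,4,2,2,1
5,3,3,2,1
5,3,2,2,2
4,4,4,1,1
4,4,3,2,1
4,4,2,2,2
4,3,3,3,1
4,3,3,2,2
3,3,3,3,2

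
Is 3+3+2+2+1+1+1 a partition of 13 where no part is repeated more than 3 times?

The parts sum to 13, and the condition 'no summand is used more than 3 times' holds.

Yes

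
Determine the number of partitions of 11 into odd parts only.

12

Enumerating:
11
9, 1, 1
7, 3, 1
7, 1, 1, 1, 1
5, 5, 1
5, 3, 3
5, 3, 1, 1, 1
5, 1, 1, 1, 1, 1, 1
3, 3, 3, 1, 1
3, 3, 1, 1, 1, 1, 1
3, 1, 1, 1, 1, 1, 1, 1, 1
1, 1, 1, 1, 1, 1, 1, 1, 1, 1, 1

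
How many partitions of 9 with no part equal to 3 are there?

Listing the qualifying partitions of 9:
9
8+1
7+2
7+1+1
6+2+1
6+1+1+1
5+4
5+2+2
5+2+1+1
5+1+1+1+1
4+4+1
4+2+2+1
4+2+1+1+1
4+1+1+1+1+1
2+2+2+2+1
2+2+2+1+1+1
2+2+1+1+1+1+1
2+1+1+1+1+1+1+1
1+1+1+1+1+1+1+1+1
Counting gives 19.

19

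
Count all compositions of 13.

4096

The number of compositions of n is 2^(n−1); here 2^12 = 4096.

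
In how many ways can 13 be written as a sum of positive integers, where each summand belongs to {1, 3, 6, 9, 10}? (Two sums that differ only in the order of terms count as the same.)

Listing the qualifying partitions of 13:
10 + 3
10 + 1 + 1 + 1
9 + 3 + 1
9 + 1 + 1 + 1 + 1
6 + 6 + 1
6 + 3 + 3 + 1
6 + 3 + 1 + 1 + 1 + 1
6 + 1 + 1 + 1 + 1 + 1 + 1 + 1
3 + 3 + 3 + 3 + 1
3 + 3 + 3 + 1 + 1 + 1 + 1
3 + 3 + 1 + 1 + 1 + 1 + 1 + 1 + 1
3 + 1 + 1 + 1 + 1 + 1 + 1 + 1 + 1 + 1 + 1
1 + 1 + 1 + 1 + 1 + 1 + 1 + 1 + 1 + 1 + 1 + 1 + 1
That's 13 in total.

13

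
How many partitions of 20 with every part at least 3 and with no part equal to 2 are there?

49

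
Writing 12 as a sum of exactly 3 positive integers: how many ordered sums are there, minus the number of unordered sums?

43

Ordered (compositions into 3 parts): C(11,2) = 55.
Partitions of 12 into exactly 3 parts: 12.
Difference: 55 − 12 = 43.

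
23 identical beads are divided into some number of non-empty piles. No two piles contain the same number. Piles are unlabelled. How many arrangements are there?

104

A full systematic count gives 104.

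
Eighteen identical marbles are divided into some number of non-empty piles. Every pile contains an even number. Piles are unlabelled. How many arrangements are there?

There are too many to list fully; the first 12 (by largest part) are:
18
16+2
14+4
14+2+2
12+6
12+4+2
12+2+2+2
10+8
10+6+2
10+4+4
10+4+2+2
10+2+2+2+2
…and 18 more, for 30 total.

30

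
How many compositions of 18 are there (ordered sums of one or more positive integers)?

Each of the 17 gaps between 18 units is either a break or not: 2^17 = 131072.

131072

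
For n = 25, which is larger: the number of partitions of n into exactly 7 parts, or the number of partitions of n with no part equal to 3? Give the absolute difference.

708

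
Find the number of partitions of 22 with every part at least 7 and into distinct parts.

The partitions of 22 that satisfy the conditions:
22
15,7
14,8
13,9
12,10

5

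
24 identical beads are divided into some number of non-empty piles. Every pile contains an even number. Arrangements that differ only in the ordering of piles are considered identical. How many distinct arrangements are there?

77

Systematic enumeration (by largest part, then next-largest, …) yields 77.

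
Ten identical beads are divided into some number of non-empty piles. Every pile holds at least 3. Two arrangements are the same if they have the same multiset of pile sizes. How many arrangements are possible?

5

Enumerating:
10
7,3
6,4
5,5
4,3,3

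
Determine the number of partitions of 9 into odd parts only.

Enumerating:
9
1+1+7
1+3+5
1+1+1+1+5
3+3+3
1+1+1+3+3
1+1+1+1+1+1+3
1+1+1+1+1+1+1+1+1

8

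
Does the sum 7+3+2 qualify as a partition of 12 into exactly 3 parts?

Yes

The parts sum to 12, and the condition 'there are exactly 3 summands' holds.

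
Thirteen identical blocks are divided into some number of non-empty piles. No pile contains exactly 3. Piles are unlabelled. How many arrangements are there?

59

There are too many to list fully; the first 12 (by largest part) are:
13
1+12
2+11
1+1+11
1+2+10
1+1+1+10
4+9
2+2+9
1+1+2+9
1+1+1+1+9
5+8
1+4+8
…and 47 more, for 59 total.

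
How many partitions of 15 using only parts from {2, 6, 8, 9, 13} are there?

3

The partitions of 15 that satisfy the conditions:
13,2
9,6
9,2,2,2
Counting gives 3.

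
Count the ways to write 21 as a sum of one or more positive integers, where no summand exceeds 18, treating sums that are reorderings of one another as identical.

788

Direct enumeration gives 788 partitions.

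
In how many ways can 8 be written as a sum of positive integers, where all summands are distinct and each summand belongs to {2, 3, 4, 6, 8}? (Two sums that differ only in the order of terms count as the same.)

2

Listing the qualifying partitions of 8:
8
6,2
That's 2 in total.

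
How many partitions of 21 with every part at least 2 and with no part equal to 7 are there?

Direct enumeration gives 131 partitions.

131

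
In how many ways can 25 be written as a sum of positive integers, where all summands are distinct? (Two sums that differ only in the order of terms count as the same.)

A full systematic count gives 142.

142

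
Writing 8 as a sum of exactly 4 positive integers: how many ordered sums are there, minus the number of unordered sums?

Ordered (compositions into 4 parts): C(7,3) = 35.
Unordered (partitions into 4 parts): 5.
Difference: 35 − 5 = 30.

30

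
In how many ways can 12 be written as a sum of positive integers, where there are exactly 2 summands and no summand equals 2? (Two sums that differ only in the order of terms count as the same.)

5

The partitions of 12 that satisfy the conditions:
1, 11
3, 9
4, 8
5, 7
6, 6
That's 5 in total.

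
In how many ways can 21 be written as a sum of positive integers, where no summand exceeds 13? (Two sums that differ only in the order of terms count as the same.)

Direct enumeration gives 747 partitions.

747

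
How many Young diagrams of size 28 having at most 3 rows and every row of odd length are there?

Listing the qualifying partitions of 28:
1 + 27
3 + 25
5 + 23
7 + 21
9 + 19
11 + 17
13 + 15

7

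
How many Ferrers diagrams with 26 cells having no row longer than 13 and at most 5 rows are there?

Direct enumeration gives 272 partitions.

272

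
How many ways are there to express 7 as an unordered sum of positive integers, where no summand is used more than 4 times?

Enumerating:
7
1+6
2+5
1+1+5
3+4
1+2+4
1+1+1+4
1+3+3
2+2+3
1+1+2+3
1+1+1+1+3
1+2+2+2
1+1+1+2+2
That's 13 in total.

13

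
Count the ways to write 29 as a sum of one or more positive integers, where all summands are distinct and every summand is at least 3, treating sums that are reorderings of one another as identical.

78

Direct enumeration gives 78 partitions.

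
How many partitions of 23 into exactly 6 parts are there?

A full systematic count gives 163.

163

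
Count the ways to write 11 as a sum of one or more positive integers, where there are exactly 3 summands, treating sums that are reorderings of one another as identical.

The partitions of 11 that satisfy the conditions:
9, 1, 1
8, 2, 1
7, 3, 1
7, 2, 2
6, 4, 1
6, 3, 2
5, 5, 1
5, 4, 2
5, 3, 3
4, 4, 3
Counting gives 10.

10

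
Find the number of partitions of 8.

Listing the qualifying partitions of 8:
8
7,1
6,2
6,1,1
5,3
5,2,1
5,1,1,1
4,4
4,3,1
4,2,2
4,2,1,1
4,1,1,1,1
3,3,2
3,3,1,1
3,2,2,1
3,2,1,1,1
3,1,1,1,1,1
2,2,2,2
2,2,2,1,1
2,2,1,1,1,1
2,1,1,1,1,1,1
1,1,1,1,1,1,1,1

22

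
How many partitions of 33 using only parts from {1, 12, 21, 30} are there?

6

Listing the qualifying partitions of 33:
30,1,1,1
21,12
21,1,1,1,1,1,1,1,1,1,1,1,1
12,12,1,1,1,1,1,1,1,1,1
12,1,1,1,1,1,1,1,1,1,1,1,1,1,1,1,1,1,1,1,1,1
1,1,1,1,1,1,1,1,1,1,1,1,1,1,1,1,1,1,1,1,1,1,1,1,1,1,1,1,1,1,1,1,1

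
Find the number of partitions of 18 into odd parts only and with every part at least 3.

8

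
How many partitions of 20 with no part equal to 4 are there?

A full systematic count gives 396.

396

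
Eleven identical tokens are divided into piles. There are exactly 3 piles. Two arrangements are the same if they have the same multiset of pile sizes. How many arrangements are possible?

10

The partitions of 11 that satisfy the conditions:
9+1+1
8+2+1
7+3+1
7+2+2
6+4+1
6+3+2
5+5+1
5+4+2
5+3+3
4+4+3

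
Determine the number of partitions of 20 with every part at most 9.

Direct enumeration gives 488 partitions.

488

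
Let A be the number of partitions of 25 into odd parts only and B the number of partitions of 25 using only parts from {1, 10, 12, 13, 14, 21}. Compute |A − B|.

130

Partitions of 25 into odd parts only: 142.
Partitions of 25 using only parts from {1, 10, 12, 13, 14, 21}: 12.
|142 − 12| = 130.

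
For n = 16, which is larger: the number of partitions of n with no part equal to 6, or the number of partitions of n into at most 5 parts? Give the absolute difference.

88

Partitions of 16 with no part equal to 6: 189.
Partitions of 16 into at most 5 parts: 101.
|189 − 101| = 88.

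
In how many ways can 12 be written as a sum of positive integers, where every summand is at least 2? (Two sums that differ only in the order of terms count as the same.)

21

They are:
12
10,2
9,3
8,4
8,2,2
7,5
7,3,2
6,6
6,4,2
6,3,3
6,2,2,2
5,5,2
5,4,3
5,3,2,2
4,4,4
4,4,2,2
4,3,3,2
4,2,2,2,2
3,3,3,3
3,3,2,2,2
2,2,2,2,2,2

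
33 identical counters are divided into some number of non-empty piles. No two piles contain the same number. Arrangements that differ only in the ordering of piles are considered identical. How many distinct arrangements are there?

Enumerating by decreasing first part gives 448 partitions in all.

448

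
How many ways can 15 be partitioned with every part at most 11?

169

Systematic enumeration (by largest part, then next-largest, …) yields 169.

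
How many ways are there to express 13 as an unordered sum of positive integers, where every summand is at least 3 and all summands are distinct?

Listing the qualifying partitions of 13:
13
10+3
9+4
8+5
7+6
6+4+3
Counting gives 6.

6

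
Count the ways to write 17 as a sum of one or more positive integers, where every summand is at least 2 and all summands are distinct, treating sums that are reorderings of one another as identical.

Listing the qualifying partitions of 17:
17
2 + 15
3 + 14
4 + 13
5 + 12
2 + 3 + 12
6 + 11
2 + 4 + 11
7 + 10
2 + 5 + 10
3 + 4 + 10
8 + 9
2 + 6 + 9
3 + 5 + 9
2 + 7 + 8
3 + 6 + 8
4 + 5 + 8
2 + 3 + 4 + 8
4 + 6 + 7
2 + 3 + 5 + 7
2 + 4 + 5 + 6

21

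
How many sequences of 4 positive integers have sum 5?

Equivalently, choose which 3 of the 4 gaps become plus signs: C(4,3) = 4.

4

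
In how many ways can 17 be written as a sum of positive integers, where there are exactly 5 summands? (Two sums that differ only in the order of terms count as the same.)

47

There are too many to list fully; the first 12 (by largest part) are:
13 + 1 + 1 + 1 + 1
12 + 2 + 1 + 1 + 1
11 + 3 + 1 + 1 + 1
11 + 2 + 2 + 1 + 1
10 + 4 + 1 + 1 + 1
10 + 3 + 2 + 1 + 1
10 + 2 + 2 + 2 + 1
9 + 5 + 1 + 1 + 1
9 + 4 + 2 + 1 + 1
9 + 3 + 3 + 1 + 1
9 + 3 + 2 + 2 + 1
9 + 2 + 2 + 2 + 2
…and 35 more, for 47 total.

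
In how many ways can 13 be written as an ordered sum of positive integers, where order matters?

There are 12 gaps and each independently is a cut or not, giving 2^12 = 4096.

4096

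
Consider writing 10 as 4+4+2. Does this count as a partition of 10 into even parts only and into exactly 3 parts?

Yes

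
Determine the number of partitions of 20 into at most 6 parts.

Enumerating by decreasing first part gives 282 partitions in all.

282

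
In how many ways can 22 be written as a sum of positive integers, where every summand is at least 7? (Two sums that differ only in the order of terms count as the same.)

7

Listing the qualifying partitions of 22:
22
15+7
14+8
13+9
12+10
11+11
8+7+7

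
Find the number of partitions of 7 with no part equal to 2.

Listing the qualifying partitions of 7:
7
6, 1
5, 1, 1
4, 3
4, 1, 1, 1
3, 3, 1
3, 1, 1, 1, 1
1, 1, 1, 1, 1, 1, 1
That's 8 in total.

8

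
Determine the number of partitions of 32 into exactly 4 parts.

Systematic enumeration (by largest part, then next-largest, …) yields 249.

249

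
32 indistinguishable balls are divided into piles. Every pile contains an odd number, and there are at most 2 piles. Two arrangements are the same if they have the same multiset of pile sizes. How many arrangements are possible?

Listing the qualifying partitions of 32:
31 + 1
29 + 3
27 + 5
25 + 7
23 + 9
21 + 11
19 + 13
17 + 15

8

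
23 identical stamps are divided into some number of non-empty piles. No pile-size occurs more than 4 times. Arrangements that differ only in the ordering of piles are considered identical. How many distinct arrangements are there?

769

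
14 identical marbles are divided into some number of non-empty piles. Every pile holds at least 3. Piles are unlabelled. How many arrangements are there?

13

They are:
14
11,3
10,4
9,5
8,6
8,3,3
7,7
7,4,3
6,5,3
6,4,4
5,5,4
5,3,3,3
4,4,3,3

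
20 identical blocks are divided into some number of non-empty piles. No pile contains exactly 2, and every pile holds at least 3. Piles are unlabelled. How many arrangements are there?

49

A partial list (first 12 by largest part):
20
17,3
16,4
15,5
14,6
14,3,3
13,7
13,4,3
12,8
12,5,3
12,4,4
11,9
…and 37 more, for 49 total.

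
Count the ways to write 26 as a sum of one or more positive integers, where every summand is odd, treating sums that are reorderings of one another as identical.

165

Direct enumeration gives 165 partitions.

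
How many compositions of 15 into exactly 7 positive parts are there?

Place 6 bars in the 14 internal gaps of a row of 15 dots: C(14,6) = 3003.

3003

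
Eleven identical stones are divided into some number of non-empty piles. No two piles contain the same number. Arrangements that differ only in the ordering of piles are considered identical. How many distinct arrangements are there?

Enumerating:
11
10,1
9,2
8,3
8,2,1
7,4
7,3,1
6,5
6,4,1
6,3,2
5,4,2
5,3,2,1
That's 12 in total.

12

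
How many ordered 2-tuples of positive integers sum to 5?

4

Equivalently, choose which 1 of the 4 gaps become plus signs: C(4,1) = 4.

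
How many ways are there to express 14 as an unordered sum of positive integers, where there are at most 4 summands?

A partial list (first 12 by largest part):
14
13 + 1
12 + 2
12 + 1 + 1
11 + 3
11 + 2 + 1
11 + 1 + 1 + 1
10 + 4
10 + 3 + 1
10 + 2 + 2
10 + 2 + 1 + 1
9 + 5
…and 35 more, for 47 total.

47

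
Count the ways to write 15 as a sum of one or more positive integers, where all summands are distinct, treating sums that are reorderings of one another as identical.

27

There are too many to list fully; the first 12 (by largest part) are:
15
14,1
13,2
12,3
12,2,1
11,4
11,3,1
10,5
10,4,1
10,3,2
9,6
9,5,1
…and 15 more, for 27 total.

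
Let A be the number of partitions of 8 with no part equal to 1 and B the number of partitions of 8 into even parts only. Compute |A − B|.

Partitions of 8 with no part equal to 1: 7.
Partitions of 8 into even parts only: 5.
|7 − 5| = 2.

2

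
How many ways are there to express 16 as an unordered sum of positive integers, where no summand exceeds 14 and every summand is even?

The partitions of 16 that satisfy the conditions:
14, 2
12, 4
12, 2, 2
10, 6
10, 4, 2
10, 2, 2, 2
8, 8
8, 6, 2
8, 4, 4
8, 4, 2, 2
8, 2, 2, 2, 2
6, 6, 4
6, 6, 2, 2
6, 4, 4, 2
6, 4, 2, 2, 2
6, 2, 2, 2, 2, 2
4, 4, 4, 4
4, 4, 4, 2, 2
4, 4, 2, 2, 2, 2
4, 2, 2, 2, 2, 2, 2
2, 2, 2, 2, 2, 2, 2, 2

21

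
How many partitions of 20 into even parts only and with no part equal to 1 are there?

There are too many to list fully; the first 12 (by largest part) are:
20
18,2
16,4
16,2,2
14,6
14,4,2
14,2,2,2
12,8
12,6,2
12,4,4
12,4,2,2
12,2,2,2,2
…and 30 more, for 42 total.

42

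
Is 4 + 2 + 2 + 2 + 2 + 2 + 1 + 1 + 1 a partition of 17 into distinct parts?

No

The parts sum to 17, and the condition 'all summands are distinct' is violated.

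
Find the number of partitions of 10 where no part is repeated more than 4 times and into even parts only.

6

They are:
10
8, 2
6, 4
6, 2, 2
4, 4, 2
4, 2, 2, 2
Counting gives 6.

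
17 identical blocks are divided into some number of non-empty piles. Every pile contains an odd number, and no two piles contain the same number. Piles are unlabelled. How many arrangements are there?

Enumerating:
17
13+3+1
11+5+1
9+7+1
9+5+3

5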